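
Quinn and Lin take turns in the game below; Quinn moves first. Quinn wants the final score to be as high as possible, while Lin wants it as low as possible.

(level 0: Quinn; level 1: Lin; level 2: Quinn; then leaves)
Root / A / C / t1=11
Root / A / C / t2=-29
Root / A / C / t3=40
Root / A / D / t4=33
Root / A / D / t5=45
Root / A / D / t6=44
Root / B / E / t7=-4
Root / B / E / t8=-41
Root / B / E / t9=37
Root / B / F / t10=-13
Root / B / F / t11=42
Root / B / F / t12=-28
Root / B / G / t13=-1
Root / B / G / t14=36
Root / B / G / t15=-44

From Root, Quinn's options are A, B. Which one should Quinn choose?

C (Quinn): max(11, -29, 40) = 40
D (Quinn): max(33, 45, 44) = 45
A (Lin): min(40, 45) = 40
E (Quinn): max(-4, -41, 37) = 37
F (Quinn): max(-13, 42, -28) = 42
G (Quinn): max(-1, 36, -44) = 36
B (Lin): min(37, 42, 36) = 36
Root (Quinn): max(40, 36) = 40
Quinn at Root wants the highest of {A=40, B=36}, so chooses A.

A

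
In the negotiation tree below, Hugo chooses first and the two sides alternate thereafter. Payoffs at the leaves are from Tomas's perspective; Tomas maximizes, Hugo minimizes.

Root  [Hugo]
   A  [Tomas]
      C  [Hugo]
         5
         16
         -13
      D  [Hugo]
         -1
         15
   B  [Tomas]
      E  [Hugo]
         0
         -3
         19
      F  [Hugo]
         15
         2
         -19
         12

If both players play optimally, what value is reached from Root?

-3

C (Hugo): min(5, 16, -13) = -13
D (Hugo): min(-1, 15) = -1
A (Tomas): max(-13, -1) = -1
E (Hugo): min(0, -3, 19) = -3
F (Hugo): min(15, 2, -19, 12) = -19
B (Tomas): max(-3, -19) = -3
Root (Hugo): min(-1, -3) = -3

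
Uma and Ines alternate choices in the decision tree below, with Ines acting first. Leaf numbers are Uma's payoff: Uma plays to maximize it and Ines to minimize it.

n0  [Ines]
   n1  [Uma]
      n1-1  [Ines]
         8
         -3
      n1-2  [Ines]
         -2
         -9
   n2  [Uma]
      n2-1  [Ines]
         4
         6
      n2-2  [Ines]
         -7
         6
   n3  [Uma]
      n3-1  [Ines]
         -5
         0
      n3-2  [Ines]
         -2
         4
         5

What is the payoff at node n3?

-2

n3-1 (Ines): min(-5, 0) = -5
n3-2 (Ines): min(-2, 4, 5) = -2
n3 (Uma): max(-5, -2) = -2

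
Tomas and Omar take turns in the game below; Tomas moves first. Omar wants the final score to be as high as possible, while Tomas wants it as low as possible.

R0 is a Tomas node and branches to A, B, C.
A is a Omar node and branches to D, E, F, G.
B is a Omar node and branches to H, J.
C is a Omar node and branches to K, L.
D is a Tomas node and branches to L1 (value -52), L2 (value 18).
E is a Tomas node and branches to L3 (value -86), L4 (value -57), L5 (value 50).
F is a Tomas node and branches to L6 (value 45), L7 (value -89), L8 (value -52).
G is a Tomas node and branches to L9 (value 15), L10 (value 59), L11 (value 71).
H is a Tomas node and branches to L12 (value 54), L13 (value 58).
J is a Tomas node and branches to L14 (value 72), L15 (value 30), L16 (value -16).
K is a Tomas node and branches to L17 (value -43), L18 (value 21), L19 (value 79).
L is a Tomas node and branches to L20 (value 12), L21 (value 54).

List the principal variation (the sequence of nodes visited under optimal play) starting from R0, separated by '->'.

D (Tomas): min(-52, 18) = -52
E (Tomas): min(-86, -57, 50) = -86
F (Tomas): min(45, -89, -52) = -89
G (Tomas): min(15, 59, 71) = 15
A (Omar): max(-52, -86, -89, 15) = 15
H (Tomas): min(54, 58) = 54
J (Tomas): min(72, 30, -16) = -16
B (Omar): max(54, -16) = 54
K (Tomas): min(-43, 21, 79) = -43
L (Tomas): min(12, 54) = 12
C (Omar): max(-43, 12) = 12
R0 (Tomas): min(15, 54, 12) = 12
At R0, Tomas picks C (lowest: 12).
At C, Omar picks L (highest: 12).
At L, Tomas picks L20 (lowest: 12).
Terminal value 12.

R0 -> C -> L -> L20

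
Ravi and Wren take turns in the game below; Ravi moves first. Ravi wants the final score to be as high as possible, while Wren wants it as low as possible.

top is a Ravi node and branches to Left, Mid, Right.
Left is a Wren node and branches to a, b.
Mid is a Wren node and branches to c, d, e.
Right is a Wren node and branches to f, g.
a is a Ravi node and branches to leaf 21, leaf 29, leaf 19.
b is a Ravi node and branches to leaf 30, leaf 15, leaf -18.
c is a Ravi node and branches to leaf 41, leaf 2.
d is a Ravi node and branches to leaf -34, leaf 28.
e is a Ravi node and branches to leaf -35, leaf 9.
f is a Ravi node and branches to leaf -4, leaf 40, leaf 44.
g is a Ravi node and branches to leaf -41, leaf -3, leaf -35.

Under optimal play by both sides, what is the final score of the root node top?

29

a (Ravi): max(21, 29, 19) = 29
b (Ravi): max(30, 15, -18) = 30
Left (Wren): min(29, 30) = 29
c (Ravi): max(41, 2) = 41
d (Ravi): max(-34, 28) = 28
e (Ravi): max(-35, 9) = 9
Mid (Wren): min(41, 28, 9) = 9
f (Ravi): max(-4, 40, 44) = 44
g (Ravi): max(-41, -3, -35) = -3
Right (Wren): min(44, -3) = -3
top (Ravi): max(29, 9, -3) = 29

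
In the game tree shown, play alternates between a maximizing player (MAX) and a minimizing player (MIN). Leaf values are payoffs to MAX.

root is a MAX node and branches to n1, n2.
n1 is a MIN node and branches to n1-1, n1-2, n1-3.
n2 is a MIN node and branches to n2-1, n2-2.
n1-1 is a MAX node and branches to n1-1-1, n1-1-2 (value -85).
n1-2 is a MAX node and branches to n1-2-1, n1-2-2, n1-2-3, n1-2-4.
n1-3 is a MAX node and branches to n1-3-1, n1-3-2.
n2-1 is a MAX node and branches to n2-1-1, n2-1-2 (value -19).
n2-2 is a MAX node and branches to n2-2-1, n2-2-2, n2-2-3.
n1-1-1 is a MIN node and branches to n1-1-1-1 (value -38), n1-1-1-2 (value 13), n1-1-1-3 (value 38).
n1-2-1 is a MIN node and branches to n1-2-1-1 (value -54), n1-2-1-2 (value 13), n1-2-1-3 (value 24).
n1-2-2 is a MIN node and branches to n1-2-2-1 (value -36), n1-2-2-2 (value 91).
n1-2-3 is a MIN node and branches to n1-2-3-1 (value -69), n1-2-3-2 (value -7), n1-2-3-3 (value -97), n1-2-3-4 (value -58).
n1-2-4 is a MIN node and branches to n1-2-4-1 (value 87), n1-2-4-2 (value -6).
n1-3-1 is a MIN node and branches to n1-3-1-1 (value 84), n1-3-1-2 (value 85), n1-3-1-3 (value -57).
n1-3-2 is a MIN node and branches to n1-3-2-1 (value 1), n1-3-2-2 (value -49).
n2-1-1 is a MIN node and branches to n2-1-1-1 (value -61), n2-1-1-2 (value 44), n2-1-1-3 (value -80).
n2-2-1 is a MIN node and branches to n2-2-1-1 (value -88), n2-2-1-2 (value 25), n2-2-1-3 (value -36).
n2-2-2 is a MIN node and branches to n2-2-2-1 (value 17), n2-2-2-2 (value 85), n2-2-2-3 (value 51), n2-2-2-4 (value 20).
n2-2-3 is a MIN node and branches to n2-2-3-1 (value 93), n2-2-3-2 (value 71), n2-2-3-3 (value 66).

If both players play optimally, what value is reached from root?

-19

n1-1-1 (MIN): min(-38, 13, 38) = -38
n1-1 (MAX): max(-38, -85) = -38
n1-2-1 (MIN): min(-54, 13, 24) = -54
n1-2-2 (MIN): min(-36, 91) = -36
n1-2-3 (MIN): min(-69, -7, -97, -58) = -97
n1-2-4 (MIN): min(87, -6) = -6
n1-2 (MAX): max(-54, -36, -97, -6) = -6
n1-3-1 (MIN): min(84, 85, -57) = -57
n1-3-2 (MIN): min(1, -49) = -49
n1-3 (MAX): max(-57, -49) = -49
n1 (MIN): min(-38, -6, -49) = -49
n2-1-1 (MIN): min(-61, 44, -80) = -80
n2-1 (MAX): max(-80, -19) = -19
n2-2-1 (MIN): min(-88, 25, -36) = -88
n2-2-2 (MIN): min(17, 85, 51, 20) = 17
n2-2-3 (MIN): min(93, 71, 66) = 66
n2-2 (MAX): max(-88, 17, 66) = 66
n2 (MIN): min(-19, 66) = -19
root (MAX): max(-49, -19) = -19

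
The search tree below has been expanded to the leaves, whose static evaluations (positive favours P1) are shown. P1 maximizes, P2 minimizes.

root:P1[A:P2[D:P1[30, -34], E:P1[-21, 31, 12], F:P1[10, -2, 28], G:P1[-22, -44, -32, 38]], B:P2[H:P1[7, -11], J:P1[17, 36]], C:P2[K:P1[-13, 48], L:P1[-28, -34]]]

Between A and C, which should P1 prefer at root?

A

D (P1): max(30, -34) = 30
E (P1): max(-21, 31, 12) = 31
F (P1): max(10, -2, 28) = 28
G (P1): max(-22, -44, -32, 38) = 38
A (P2): min(30, 31, 28, 38) = 28
K (P1): max(-13, 48) = 48
L (P1): max(-28, -34) = -28
C (P2): min(48, -28) = -28
P1 prefers the higher value; A=28, C=-28. A is better since 28 > -28.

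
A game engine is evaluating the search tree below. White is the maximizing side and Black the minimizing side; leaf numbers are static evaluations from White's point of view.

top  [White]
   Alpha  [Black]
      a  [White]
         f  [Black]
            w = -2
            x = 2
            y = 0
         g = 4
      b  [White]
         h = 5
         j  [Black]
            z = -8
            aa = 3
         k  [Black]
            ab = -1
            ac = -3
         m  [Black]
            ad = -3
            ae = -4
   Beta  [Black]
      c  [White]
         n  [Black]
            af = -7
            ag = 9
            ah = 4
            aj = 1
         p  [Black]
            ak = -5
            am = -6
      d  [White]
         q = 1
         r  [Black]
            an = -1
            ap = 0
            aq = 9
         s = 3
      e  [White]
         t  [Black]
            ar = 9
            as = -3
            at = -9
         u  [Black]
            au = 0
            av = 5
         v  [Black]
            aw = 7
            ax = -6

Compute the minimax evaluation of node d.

r (Black): min(-1, 0, 9) = -1
d (White): max(1, -1, 3) = 3

3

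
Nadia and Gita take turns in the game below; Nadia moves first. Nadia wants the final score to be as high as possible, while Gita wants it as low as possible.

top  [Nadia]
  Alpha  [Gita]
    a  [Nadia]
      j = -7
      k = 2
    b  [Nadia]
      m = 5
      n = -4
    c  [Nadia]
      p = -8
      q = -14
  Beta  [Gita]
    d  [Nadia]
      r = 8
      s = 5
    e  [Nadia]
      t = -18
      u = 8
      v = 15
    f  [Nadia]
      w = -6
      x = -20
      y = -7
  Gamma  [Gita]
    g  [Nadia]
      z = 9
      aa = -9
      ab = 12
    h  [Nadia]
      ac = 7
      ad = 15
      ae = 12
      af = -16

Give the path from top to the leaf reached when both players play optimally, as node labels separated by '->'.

top -> Gamma -> g -> ab

a (Nadia): max(-7, 2) = 2
b (Nadia): max(5, -4) = 5
c (Nadia): max(-8, -14) = -8
Alpha (Gita): min(2, 5, -8) = -8
d (Nadia): max(8, 5) = 8
e (Nadia): max(-18, 8, 15) = 15
f (Nadia): max(-6, -20, -7) = -6
Beta (Gita): min(8, 15, -6) = -6
g (Nadia): max(9, -9, 12) = 12
h (Nadia): max(7, 15, 12, -16) = 15
Gamma (Gita): min(12, 15) = 12
top (Nadia): max(-8, -6, 12) = 12
At top, Nadia picks Gamma (highest: 12).
At Gamma, Gita picks g (lowest: 12).
At g, Nadia picks ab (highest: 12).
Terminal value 12.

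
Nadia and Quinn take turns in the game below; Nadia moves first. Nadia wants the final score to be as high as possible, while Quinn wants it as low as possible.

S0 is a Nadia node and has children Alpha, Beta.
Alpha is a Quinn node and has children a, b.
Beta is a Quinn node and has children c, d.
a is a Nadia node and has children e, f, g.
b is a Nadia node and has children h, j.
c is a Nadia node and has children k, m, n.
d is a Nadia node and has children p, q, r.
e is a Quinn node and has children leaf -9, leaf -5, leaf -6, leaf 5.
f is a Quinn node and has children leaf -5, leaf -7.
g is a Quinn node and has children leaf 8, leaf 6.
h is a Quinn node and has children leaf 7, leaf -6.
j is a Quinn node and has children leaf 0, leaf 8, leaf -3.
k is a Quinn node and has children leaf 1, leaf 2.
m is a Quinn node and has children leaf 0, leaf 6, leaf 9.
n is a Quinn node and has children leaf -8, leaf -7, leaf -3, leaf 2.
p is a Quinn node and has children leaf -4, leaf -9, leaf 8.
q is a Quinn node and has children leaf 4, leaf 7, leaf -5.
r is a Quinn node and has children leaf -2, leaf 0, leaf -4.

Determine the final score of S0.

e (Quinn): min(-9, -5, -6, 5) = -9
f (Quinn): min(-5, -7) = -7
g (Quinn): min(8, 6) = 6
a (Nadia): max(-9, -7, 6) = 6
h (Quinn): min(7, -6) = -6
j (Quinn): min(0, 8, -3) = -3
b (Nadia): max(-6, -3) = -3
Alpha (Quinn): min(6, -3) = -3
k (Quinn): min(1, 2) = 1
m (Quinn): min(0, 6, 9) = 0
n (Quinn): min(-8, -7, -3, 2) = -8
c (Nadia): max(1, 0, -8) = 1
p (Quinn): min(-4, -9, 8) = -9
q (Quinn): min(4, 7, -5) = -5
r (Quinn): min(-2, 0, -4) = -4
d (Nadia): max(-9, -5, -4) = -4
Beta (Quinn): min(1, -4) = -4
S0 (Nadia): max(-3, -4) = -3

-3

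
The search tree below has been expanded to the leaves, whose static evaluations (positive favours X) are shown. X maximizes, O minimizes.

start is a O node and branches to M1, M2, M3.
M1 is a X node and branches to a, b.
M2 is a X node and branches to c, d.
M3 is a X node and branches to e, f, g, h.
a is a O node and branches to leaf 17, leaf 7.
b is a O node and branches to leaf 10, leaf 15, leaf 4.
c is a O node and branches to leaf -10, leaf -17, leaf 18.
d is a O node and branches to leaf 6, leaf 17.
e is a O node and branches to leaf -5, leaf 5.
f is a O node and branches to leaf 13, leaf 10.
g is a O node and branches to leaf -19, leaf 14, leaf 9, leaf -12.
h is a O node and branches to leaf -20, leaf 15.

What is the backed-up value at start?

6

a (O): min(17, 7) = 7
b (O): min(10, 15, 4) = 4
M1 (X): max(7, 4) = 7
c (O): min(-10, -17, 18) = -17
d (O): min(6, 17) = 6
M2 (X): max(-17, 6) = 6
e (O): min(-5, 5) = -5
f (O): min(13, 10) = 10
g (O): min(-19, 14, 9, -12) = -19
h (O): min(-20, 15) = -20
M3 (X): max(-5, 10, -19, -20) = 10
start (O): min(7, 6, 10) = 6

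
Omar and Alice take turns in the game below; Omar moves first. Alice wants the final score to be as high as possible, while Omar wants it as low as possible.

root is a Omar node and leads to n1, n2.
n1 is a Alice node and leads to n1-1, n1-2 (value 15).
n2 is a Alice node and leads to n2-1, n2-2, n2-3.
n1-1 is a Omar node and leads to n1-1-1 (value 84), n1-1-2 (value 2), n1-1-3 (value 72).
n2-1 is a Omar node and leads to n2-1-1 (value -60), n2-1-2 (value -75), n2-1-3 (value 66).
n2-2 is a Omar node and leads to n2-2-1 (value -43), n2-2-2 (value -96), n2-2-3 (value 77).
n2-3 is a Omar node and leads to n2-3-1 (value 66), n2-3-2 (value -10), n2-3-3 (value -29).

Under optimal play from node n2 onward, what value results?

n2-1 (Omar): min(-60, -75, 66) = -75
n2-2 (Omar): min(-43, -96, 77) = -96
n2-3 (Omar): min(66, -10, -29) = -29
n2 (Alice): max(-75, -96, -29) = -29

-29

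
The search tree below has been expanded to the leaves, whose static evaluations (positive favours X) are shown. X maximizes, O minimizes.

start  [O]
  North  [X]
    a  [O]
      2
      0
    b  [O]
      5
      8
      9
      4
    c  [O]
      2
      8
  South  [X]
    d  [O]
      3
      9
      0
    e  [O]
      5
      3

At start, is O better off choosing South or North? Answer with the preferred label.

d (O): min(3, 9, 0) = 0
e (O): min(5, 3) = 3
South (X): max(0, 3) = 3
a (O): min(2, 0) = 0
b (O): min(5, 8, 9, 4) = 4
c (O): min(2, 8) = 2
North (X): max(0, 4, 2) = 4
O prefers the lower value; South=3, North=4. South is better since 3 < 4.

South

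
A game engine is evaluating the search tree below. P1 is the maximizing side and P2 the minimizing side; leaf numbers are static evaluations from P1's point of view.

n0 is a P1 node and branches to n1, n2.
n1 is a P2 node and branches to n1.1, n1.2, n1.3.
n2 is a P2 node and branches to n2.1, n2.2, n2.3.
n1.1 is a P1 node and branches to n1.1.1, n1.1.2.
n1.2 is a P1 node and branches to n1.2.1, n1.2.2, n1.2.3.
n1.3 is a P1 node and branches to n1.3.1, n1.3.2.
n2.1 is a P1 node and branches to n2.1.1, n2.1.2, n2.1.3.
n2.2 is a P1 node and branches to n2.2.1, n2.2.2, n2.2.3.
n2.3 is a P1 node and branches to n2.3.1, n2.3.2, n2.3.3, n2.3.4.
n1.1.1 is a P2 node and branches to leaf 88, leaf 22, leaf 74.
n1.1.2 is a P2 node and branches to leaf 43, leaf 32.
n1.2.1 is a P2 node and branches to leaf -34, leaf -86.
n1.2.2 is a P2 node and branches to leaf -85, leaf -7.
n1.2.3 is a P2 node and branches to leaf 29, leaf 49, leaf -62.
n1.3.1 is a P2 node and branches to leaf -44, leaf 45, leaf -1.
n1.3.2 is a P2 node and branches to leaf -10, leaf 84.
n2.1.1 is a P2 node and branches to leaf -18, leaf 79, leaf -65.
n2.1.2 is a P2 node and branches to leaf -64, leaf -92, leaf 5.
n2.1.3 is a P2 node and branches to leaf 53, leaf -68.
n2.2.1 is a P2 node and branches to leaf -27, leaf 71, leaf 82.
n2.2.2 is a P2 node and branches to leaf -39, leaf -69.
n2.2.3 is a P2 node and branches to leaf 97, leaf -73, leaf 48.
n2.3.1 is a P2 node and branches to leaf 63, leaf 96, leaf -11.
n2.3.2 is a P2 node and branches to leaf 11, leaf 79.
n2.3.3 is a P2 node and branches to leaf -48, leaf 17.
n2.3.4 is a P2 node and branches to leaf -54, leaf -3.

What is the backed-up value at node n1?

-62

n1.1.1 (P2): min(88, 22, 74) = 22
n1.1.2 (P2): min(43, 32) = 32
n1.1 (P1): max(22, 32) = 32
n1.2.1 (P2): min(-34, -86) = -86
n1.2.2 (P2): min(-85, -7) = -85
n1.2.3 (P2): min(29, 49, -62) = -62
n1.2 (P1): max(-86, -85, -62) = -62
n1.3.1 (P2): min(-44, 45, -1) = -44
n1.3.2 (P2): min(-10, 84) = -10
n1.3 (P1): max(-44, -10) = -10
n1 (P2): min(32, -62, -10) = -62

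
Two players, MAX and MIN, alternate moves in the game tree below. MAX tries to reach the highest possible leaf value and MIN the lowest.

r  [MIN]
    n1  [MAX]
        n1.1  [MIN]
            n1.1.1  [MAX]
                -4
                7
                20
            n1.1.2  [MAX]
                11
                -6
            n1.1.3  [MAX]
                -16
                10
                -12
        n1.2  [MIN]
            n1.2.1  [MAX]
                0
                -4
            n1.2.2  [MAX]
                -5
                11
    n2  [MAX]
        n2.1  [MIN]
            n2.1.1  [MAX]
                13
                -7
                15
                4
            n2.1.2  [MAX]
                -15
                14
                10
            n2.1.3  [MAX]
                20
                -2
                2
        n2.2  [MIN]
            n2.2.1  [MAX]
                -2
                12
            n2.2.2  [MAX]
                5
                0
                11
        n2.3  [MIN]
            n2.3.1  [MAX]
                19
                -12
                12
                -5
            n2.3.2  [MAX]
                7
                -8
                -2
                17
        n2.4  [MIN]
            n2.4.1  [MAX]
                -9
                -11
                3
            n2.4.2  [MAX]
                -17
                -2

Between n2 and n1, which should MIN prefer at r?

n2.1.1 (MAX): max(13, -7, 15, 4) = 15
n2.1.2 (MAX): max(-15, 14, 10) = 14
n2.1.3 (MAX): max(20, -2, 2) = 20
n2.1 (MIN): min(15, 14, 20) = 14
n2.2.1 (MAX): max(-2, 12) = 12
n2.2.2 (MAX): max(5, 0, 11) = 11
n2.2 (MIN): min(12, 11) = 11
n2.3.1 (MAX): max(19, -12, 12, -5) = 19
n2.3.2 (MAX): max(7, -8, -2, 17) = 17
n2.3 (MIN): min(19, 17) = 17
n2.4.1 (MAX): max(-9, -11, 3) = 3
n2.4.2 (MAX): max(-17, -2) = -2
n2.4 (MIN): min(3, -2) = -2
n2 (MAX): max(14, 11, 17, -2) = 17
n1.1.1 (MAX): max(-4, 7, 20) = 20
n1.1.2 (MAX): max(11, -6) = 11
n1.1.3 (MAX): max(-16, 10, -12) = 10
n1.1 (MIN): min(20, 11, 10) = 10
n1.2.1 (MAX): max(0, -4) = 0
n1.2.2 (MAX): max(-5, 11) = 11
n1.2 (MIN): min(0, 11) = 0
n1 (MAX): max(10, 0) = 10
MIN prefers the lower value; n2=17, n1=10. n1 is better since 10 < 17.

n1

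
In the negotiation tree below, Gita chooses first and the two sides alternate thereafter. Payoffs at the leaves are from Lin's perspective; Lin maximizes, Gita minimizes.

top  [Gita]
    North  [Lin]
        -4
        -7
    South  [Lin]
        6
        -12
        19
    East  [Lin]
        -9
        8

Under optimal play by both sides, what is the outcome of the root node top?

-4

North (Lin): max(-4, -7) = -4
South (Lin): max(6, -12, 19) = 19
East (Lin): max(-9, 8) = 8
top (Gita): min(-4, 19, 8) = -4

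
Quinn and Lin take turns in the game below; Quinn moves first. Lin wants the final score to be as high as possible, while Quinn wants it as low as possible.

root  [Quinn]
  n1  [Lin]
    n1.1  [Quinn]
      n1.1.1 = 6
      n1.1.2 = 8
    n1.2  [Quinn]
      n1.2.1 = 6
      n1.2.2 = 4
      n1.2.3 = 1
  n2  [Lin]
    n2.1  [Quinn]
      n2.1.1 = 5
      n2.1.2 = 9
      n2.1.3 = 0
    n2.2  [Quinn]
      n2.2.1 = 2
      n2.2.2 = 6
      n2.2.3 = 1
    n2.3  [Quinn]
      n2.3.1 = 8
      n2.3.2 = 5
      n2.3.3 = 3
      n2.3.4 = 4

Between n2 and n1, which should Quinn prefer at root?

n2

n2.1 (Quinn): min(5, 9, 0) = 0
n2.2 (Quinn): min(2, 6, 1) = 1
n2.3 (Quinn): min(8, 5, 3, 4) = 3
n2 (Lin): max(0, 1, 3) = 3
n1.1 (Quinn): min(6, 8) = 6
n1.2 (Quinn): min(6, 4, 1) = 1
n1 (Lin): max(6, 1) = 6
Quinn prefers the lower value; n2=3, n1=6. n2 is better since 3 < 6.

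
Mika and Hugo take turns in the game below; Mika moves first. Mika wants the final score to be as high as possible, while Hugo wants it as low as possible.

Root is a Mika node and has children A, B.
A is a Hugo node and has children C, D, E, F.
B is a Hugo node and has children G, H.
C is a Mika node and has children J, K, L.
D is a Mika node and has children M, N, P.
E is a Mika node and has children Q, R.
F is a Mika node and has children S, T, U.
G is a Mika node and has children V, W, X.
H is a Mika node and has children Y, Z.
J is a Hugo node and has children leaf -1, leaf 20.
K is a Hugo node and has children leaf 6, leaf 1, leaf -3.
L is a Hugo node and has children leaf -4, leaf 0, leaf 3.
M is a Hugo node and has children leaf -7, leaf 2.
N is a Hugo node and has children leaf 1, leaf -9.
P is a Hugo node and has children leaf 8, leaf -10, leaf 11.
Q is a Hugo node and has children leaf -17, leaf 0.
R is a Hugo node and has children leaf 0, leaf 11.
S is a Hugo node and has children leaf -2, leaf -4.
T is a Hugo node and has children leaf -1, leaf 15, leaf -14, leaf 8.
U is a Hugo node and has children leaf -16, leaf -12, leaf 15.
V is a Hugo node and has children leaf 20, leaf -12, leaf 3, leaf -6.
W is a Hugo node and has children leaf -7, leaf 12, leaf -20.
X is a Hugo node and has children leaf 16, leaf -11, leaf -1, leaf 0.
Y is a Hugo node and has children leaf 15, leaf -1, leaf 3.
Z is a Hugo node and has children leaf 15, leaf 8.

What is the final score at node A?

J (Hugo): min(-1, 20) = -1
K (Hugo): min(6, 1, -3) = -3
L (Hugo): min(-4, 0, 3) = -4
C (Mika): max(-1, -3, -4) = -1
M (Hugo): min(-7, 2) = -7
N (Hugo): min(1, -9) = -9
P (Hugo): min(8, -10, 11) = -10
D (Mika): max(-7, -9, -10) = -7
Q (Hugo): min(-17, 0) = -17
R (Hugo): min(0, 11) = 0
E (Mika): max(-17, 0) = 0
S (Hugo): min(-2, -4) = -4
T (Hugo): min(-1, 15, -14, 8) = -14
U (Hugo): min(-16, -12, 15) = -16
F (Mika): max(-4, -14, -16) = -4
A (Hugo): min(-1, -7, 0, -4) = -7

-7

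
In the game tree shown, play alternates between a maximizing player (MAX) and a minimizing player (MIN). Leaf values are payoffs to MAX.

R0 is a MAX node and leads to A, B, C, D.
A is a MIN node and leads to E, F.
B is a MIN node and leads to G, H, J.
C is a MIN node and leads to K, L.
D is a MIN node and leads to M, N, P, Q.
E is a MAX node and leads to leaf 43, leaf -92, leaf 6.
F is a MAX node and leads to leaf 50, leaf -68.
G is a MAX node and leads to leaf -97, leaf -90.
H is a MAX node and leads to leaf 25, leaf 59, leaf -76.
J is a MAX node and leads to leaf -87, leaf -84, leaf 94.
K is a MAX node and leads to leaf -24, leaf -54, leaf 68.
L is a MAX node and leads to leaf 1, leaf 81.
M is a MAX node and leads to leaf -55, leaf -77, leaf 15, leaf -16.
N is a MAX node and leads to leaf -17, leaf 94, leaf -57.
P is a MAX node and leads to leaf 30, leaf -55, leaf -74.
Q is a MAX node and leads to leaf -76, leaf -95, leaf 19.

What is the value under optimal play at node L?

L (MAX): max(1, 81) = 81

81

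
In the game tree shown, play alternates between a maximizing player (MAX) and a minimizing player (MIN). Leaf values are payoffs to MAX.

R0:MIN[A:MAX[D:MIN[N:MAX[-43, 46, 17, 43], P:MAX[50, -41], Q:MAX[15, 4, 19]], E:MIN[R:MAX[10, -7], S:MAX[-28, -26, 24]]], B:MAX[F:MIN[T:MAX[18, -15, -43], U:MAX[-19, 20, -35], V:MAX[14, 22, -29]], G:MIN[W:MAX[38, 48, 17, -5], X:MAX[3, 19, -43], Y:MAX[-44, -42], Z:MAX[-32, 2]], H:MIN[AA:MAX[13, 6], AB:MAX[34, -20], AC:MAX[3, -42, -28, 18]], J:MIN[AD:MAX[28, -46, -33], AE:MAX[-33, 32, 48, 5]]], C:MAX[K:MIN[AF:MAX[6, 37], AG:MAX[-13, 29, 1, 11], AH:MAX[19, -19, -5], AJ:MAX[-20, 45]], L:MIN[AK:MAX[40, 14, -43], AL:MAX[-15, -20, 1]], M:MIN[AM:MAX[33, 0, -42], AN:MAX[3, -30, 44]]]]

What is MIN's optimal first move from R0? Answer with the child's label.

N (MAX): max(-43, 46, 17, 43) = 46
P (MAX): max(50, -41) = 50
Q (MAX): max(15, 4, 19) = 19
D (MIN): min(46, 50, 19) = 19
R (MAX): max(10, -7) = 10
S (MAX): max(-28, -26, 24) = 24
E (MIN): min(10, 24) = 10
A (MAX): max(19, 10) = 19
T (MAX): max(18, -15, -43) = 18
U (MAX): max(-19, 20, -35) = 20
V (MAX): max(14, 22, -29) = 22
F (MIN): min(18, 20, 22) = 18
W (MAX): max(38, 48, 17, -5) = 48
X (MAX): max(3, 19, -43) = 19
Y (MAX): max(-44, -42) = -42
Z (MAX): max(-32, 2) = 2
G (MIN): min(48, 19, -42, 2) = -42
AA (MAX): max(13, 6) = 13
AB (MAX): max(34, -20) = 34
AC (MAX): max(3, -42, -28, 18) = 18
H (MIN): min(13, 34, 18) = 13
AD (MAX): max(28, -46, -33) = 28
AE (MAX): max(-33, 32, 48, 5) = 48
J (MIN): min(28, 48) = 28
B (MAX): max(18, -42, 13, 28) = 28
AF (MAX): max(6, 37) = 37
AG (MAX): max(-13, 29, 1, 11) = 29
AH (MAX): max(19, -19, -5) = 19
AJ (MAX): max(-20, 45) = 45
K (MIN): min(37, 29, 19, 45) = 19
AK (MAX): max(40, 14, -43) = 40
AL (MAX): max(-15, -20, 1) = 1
L (MIN): min(40, 1) = 1
AM (MAX): max(33, 0, -42) = 33
AN (MAX): max(3, -30, 44) = 44
M (MIN): min(33, 44) = 33
C (MAX): max(19, 1, 33) = 33
R0 (MIN): min(19, 28, 33) = 19
MIN at R0 wants the lowest of {A=19, B=28, C=33}, so chooses A.

A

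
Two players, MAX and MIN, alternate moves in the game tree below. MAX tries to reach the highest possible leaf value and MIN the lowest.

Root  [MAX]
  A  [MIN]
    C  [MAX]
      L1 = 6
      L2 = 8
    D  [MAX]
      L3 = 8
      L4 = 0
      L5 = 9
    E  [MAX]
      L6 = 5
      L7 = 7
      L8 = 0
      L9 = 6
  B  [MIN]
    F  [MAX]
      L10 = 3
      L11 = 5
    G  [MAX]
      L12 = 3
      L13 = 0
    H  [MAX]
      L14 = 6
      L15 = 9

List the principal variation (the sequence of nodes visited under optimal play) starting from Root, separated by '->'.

Root -> A -> E -> L7

C (MAX): max(6, 8) = 8
D (MAX): max(8, 0, 9) = 9
E (MAX): max(5, 7, 0, 6) = 7
A (MIN): min(8, 9, 7) = 7
F (MAX): max(3, 5) = 5
G (MAX): max(3, 0) = 3
H (MAX): max(6, 9) = 9
B (MIN): min(5, 3, 9) = 3
Root (MAX): max(7, 3) = 7
At Root, MAX picks A (highest: 7).
At A, MIN picks E (lowest: 7).
At E, MAX picks L7 (highest: 7).
Terminal value 7.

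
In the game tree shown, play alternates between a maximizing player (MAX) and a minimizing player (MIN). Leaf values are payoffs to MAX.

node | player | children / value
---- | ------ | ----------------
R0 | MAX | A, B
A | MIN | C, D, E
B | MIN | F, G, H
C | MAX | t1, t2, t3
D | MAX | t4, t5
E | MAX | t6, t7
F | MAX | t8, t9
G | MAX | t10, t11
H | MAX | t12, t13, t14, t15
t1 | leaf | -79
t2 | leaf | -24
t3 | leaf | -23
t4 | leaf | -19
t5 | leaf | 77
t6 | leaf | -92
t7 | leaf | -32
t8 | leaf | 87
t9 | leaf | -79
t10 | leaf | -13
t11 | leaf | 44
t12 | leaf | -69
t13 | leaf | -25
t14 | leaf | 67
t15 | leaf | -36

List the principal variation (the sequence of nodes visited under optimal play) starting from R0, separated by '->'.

C (MAX): max(-79, -24, -23) = -23
D (MAX): max(-19, 77) = 77
E (MAX): max(-92, -32) = -32
A (MIN): min(-23, 77, -32) = -32
F (MAX): max(87, -79) = 87
G (MAX): max(-13, 44) = 44
H (MAX): max(-69, -25, 67, -36) = 67
B (MIN): min(87, 44, 67) = 44
R0 (MAX): max(-32, 44) = 44
At R0, MAX picks B (highest: 44).
At B, MIN picks G (lowest: 44).
At G, MAX picks t11 (highest: 44).
Terminal value 44.

R0 -> B -> G -> t11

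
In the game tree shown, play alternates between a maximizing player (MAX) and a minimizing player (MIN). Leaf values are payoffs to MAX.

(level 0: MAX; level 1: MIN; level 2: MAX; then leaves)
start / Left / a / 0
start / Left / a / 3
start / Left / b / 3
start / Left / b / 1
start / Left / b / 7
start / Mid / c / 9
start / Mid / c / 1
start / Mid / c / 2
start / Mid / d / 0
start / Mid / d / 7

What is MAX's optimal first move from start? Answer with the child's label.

a (MAX): max(0, 3) = 3
b (MAX): max(3, 1, 7) = 7
Left (MIN): min(3, 7) = 3
c (MAX): max(9, 1, 2) = 9
d (MAX): max(0, 7) = 7
Mid (MIN): min(9, 7) = 7
start (MAX): max(3, 7) = 7
MAX at start wants the highest of {Left=3, Mid=7}, so chooses Mid.

Mid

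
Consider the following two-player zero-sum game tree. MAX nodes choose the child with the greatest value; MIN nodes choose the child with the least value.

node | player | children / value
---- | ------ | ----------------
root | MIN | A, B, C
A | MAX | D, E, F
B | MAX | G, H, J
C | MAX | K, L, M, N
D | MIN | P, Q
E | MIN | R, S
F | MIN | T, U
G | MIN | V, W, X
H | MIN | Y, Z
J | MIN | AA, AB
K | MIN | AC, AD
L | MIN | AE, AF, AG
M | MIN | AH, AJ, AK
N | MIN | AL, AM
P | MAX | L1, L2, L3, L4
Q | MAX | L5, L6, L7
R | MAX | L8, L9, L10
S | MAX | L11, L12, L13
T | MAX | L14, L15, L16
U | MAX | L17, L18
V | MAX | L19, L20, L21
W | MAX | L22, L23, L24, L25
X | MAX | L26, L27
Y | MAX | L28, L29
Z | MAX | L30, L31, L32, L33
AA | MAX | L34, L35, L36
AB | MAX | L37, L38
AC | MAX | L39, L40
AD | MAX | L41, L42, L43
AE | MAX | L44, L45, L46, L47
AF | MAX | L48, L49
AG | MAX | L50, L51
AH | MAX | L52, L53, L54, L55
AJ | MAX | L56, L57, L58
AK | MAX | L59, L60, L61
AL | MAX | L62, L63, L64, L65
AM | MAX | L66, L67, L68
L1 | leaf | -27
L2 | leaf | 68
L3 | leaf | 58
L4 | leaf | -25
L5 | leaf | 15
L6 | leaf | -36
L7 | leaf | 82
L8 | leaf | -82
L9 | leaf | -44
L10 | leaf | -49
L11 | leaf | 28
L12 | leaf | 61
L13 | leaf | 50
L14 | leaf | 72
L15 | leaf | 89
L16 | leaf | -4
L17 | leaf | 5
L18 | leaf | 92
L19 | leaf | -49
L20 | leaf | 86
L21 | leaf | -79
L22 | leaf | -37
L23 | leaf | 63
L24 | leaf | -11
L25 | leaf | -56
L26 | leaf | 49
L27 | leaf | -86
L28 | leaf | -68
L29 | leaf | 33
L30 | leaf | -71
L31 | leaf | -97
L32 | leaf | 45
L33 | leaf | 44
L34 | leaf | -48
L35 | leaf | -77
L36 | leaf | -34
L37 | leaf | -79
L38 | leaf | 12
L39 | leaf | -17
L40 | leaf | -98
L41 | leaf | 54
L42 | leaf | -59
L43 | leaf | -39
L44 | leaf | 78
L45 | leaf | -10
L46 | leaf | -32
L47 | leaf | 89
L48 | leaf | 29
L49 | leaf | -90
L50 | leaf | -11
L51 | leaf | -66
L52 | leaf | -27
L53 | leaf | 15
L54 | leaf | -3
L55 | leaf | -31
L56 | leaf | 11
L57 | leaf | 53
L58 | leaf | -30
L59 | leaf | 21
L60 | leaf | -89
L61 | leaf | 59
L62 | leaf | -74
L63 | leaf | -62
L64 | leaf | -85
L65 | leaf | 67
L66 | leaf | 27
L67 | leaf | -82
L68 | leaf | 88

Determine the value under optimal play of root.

P (MAX): max(-27, 68, 58, -25) = 68
Q (MAX): max(15, -36, 82) = 82
D (MIN): min(68, 82) = 68
R (MAX): max(-82, -44, -49) = -44
S (MAX): max(28, 61, 50) = 61
E (MIN): min(-44, 61) = -44
T (MAX): max(72, 89, -4) = 89
U (MAX): max(5, 92) = 92
F (MIN): min(89, 92) = 89
A (MAX): max(68, -44, 89) = 89
V (MAX): max(-49, 86, -79) = 86
W (MAX): max(-37, 63, -11, -56) = 63
X (MAX): max(49, -86) = 49
G (MIN): min(86, 63, 49) = 49
Y (MAX): max(-68, 33) = 33
Z (MAX): max(-71, -97, 45, 44) = 45
H (MIN): min(33, 45) = 33
AA (MAX): max(-48, -77, -34) = -34
AB (MAX): max(-79, 12) = 12
J (MIN): min(-34, 12) = -34
B (MAX): max(49, 33, -34) = 49
AC (MAX): max(-17, -98) = -17
AD (MAX): max(54, -59, -39) = 54
K (MIN): min(-17, 54) = -17
AE (MAX): max(78, -10, -32, 89) = 89
AF (MAX): max(29, -90) = 29
AG (MAX): max(-11, -66) = -11
L (MIN): min(89, 29, -11) = -11
AH (MAX): max(-27, 15, -3, -31) = 15
AJ (MAX): max(11, 53, -30) = 53
AK (MAX): max(21, -89, 59) = 59
M (MIN): min(15, 53, 59) = 15
AL (MAX): max(-74, -62, -85, 67) = 67
AM (MAX): max(27, -82, 88) = 88
N (MIN): min(67, 88) = 67
C (MAX): max(-17, -11, 15, 67) = 67
root (MIN): min(89, 49, 67) = 49

49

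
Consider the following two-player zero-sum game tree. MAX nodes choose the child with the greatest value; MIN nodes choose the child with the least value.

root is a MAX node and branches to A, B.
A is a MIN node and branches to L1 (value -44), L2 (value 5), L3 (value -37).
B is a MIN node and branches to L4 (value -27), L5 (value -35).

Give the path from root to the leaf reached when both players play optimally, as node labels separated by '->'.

A (MIN): min(-44, 5, -37) = -44
B (MIN): min(-27, -35) = -35
root (MAX): max(-44, -35) = -35
At root, MAX picks B (highest: -35).
At B, MIN picks L5 (lowest: -35).
Terminal value -35.

root -> B -> L5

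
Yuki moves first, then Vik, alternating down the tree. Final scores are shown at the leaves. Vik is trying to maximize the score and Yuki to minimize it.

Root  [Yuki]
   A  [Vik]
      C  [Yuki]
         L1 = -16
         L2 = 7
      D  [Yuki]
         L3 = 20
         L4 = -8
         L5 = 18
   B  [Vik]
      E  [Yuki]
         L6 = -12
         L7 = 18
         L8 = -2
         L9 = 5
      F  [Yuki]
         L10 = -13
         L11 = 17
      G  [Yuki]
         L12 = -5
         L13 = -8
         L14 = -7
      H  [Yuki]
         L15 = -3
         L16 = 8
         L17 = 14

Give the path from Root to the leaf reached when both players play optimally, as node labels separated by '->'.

Root -> A -> D -> L4

C (Yuki): min(-16, 7) = -16
D (Yuki): min(20, -8, 18) = -8
A (Vik): max(-16, -8) = -8
E (Yuki): min(-12, 18, -2, 5) = -12
F (Yuki): min(-13, 17) = -13
G (Yuki): min(-5, -8, -7) = -8
H (Yuki): min(-3, 8, 14) = -3
B (Vik): max(-12, -13, -8, -3) = -3
Root (Yuki): min(-8, -3) = -8
At Root, Yuki picks A (lowest: -8).
At A, Vik picks D (highest: -8).
At D, Yuki picks L4 (lowest: -8).
Terminal value -8.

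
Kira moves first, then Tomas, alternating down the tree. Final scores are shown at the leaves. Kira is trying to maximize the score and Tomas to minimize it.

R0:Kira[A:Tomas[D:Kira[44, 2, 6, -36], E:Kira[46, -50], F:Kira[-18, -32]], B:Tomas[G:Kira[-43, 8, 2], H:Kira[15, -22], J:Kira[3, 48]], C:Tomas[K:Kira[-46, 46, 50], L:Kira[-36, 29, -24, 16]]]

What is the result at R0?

D (Kira): max(44, 2, 6, -36) = 44
E (Kira): max(46, -50) = 46
F (Kira): max(-18, -32) = -18
A (Tomas): min(44, 46, -18) = -18
G (Kira): max(-43, 8, 2) = 8
H (Kira): max(15, -22) = 15
J (Kira): max(3, 48) = 48
B (Tomas): min(8, 15, 48) = 8
K (Kira): max(-46, 46, 50) = 50
L (Kira): max(-36, 29, -24, 16) = 29
C (Tomas): min(50, 29) = 29
R0 (Kira): max(-18, 8, 29) = 29

29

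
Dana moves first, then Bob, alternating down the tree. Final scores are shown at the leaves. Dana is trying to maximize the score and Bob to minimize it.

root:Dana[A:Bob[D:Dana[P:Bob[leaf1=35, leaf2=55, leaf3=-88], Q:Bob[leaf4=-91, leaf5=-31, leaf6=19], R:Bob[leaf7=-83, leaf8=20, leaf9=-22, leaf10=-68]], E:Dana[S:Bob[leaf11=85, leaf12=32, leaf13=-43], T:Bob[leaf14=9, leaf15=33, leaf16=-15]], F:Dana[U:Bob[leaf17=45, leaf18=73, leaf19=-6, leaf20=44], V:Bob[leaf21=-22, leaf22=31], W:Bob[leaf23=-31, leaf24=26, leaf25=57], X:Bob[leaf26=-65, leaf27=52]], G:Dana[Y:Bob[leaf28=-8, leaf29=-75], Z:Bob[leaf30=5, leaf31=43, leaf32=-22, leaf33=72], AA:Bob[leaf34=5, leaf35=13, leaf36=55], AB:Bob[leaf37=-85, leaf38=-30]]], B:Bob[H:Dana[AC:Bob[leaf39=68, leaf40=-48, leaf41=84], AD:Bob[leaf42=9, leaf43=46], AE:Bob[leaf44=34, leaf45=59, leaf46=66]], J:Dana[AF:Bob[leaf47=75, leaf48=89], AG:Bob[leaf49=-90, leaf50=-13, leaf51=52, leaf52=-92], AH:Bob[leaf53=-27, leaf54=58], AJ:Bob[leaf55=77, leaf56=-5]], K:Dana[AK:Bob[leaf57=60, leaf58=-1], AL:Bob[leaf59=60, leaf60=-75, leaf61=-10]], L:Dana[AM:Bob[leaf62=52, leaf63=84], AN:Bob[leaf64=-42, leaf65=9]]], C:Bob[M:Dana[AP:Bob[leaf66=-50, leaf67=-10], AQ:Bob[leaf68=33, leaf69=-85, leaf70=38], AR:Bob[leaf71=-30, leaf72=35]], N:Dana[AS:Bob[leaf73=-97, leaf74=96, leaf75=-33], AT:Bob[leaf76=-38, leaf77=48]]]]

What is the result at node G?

5

Y (Bob): min(-8, -75) = -75
Z (Bob): min(5, 43, -22, 72) = -22
AA (Bob): min(5, 13, 55) = 5
AB (Bob): min(-85, -30) = -85
G (Dana): max(-75, -22, 5, -85) = 5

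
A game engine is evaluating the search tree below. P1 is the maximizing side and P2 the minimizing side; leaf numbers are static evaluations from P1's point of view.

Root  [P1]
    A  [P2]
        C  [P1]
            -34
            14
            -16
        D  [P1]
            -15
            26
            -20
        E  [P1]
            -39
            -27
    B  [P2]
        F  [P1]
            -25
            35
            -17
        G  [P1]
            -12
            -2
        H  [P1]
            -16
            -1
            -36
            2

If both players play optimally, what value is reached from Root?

-2

C (P1): max(-34, 14, -16) = 14
D (P1): max(-15, 26, -20) = 26
E (P1): max(-39, -27) = -27
A (P2): min(14, 26, -27) = -27
F (P1): max(-25, 35, -17) = 35
G (P1): max(-12, -2) = -2
H (P1): max(-16, -1, -36, 2) = 2
B (P2): min(35, -2, 2) = -2
Root (P1): max(-27, -2) = -2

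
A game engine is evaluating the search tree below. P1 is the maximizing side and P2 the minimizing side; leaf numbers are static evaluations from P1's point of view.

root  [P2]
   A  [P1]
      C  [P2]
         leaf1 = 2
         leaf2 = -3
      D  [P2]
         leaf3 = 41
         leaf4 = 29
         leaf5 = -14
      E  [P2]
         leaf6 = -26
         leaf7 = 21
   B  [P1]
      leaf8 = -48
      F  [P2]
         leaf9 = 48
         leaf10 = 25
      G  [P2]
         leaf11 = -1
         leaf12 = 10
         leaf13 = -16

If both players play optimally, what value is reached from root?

-3

C (P2): min(2, -3) = -3
D (P2): min(41, 29, -14) = -14
E (P2): min(-26, 21) = -26
A (P1): max(-3, -14, -26) = -3
F (P2): min(48, 25) = 25
G (P2): min(-1, 10, -16) = -16
B (P1): max(-48, 25, -16) = 25
root (P2): min(-3, 25) = -3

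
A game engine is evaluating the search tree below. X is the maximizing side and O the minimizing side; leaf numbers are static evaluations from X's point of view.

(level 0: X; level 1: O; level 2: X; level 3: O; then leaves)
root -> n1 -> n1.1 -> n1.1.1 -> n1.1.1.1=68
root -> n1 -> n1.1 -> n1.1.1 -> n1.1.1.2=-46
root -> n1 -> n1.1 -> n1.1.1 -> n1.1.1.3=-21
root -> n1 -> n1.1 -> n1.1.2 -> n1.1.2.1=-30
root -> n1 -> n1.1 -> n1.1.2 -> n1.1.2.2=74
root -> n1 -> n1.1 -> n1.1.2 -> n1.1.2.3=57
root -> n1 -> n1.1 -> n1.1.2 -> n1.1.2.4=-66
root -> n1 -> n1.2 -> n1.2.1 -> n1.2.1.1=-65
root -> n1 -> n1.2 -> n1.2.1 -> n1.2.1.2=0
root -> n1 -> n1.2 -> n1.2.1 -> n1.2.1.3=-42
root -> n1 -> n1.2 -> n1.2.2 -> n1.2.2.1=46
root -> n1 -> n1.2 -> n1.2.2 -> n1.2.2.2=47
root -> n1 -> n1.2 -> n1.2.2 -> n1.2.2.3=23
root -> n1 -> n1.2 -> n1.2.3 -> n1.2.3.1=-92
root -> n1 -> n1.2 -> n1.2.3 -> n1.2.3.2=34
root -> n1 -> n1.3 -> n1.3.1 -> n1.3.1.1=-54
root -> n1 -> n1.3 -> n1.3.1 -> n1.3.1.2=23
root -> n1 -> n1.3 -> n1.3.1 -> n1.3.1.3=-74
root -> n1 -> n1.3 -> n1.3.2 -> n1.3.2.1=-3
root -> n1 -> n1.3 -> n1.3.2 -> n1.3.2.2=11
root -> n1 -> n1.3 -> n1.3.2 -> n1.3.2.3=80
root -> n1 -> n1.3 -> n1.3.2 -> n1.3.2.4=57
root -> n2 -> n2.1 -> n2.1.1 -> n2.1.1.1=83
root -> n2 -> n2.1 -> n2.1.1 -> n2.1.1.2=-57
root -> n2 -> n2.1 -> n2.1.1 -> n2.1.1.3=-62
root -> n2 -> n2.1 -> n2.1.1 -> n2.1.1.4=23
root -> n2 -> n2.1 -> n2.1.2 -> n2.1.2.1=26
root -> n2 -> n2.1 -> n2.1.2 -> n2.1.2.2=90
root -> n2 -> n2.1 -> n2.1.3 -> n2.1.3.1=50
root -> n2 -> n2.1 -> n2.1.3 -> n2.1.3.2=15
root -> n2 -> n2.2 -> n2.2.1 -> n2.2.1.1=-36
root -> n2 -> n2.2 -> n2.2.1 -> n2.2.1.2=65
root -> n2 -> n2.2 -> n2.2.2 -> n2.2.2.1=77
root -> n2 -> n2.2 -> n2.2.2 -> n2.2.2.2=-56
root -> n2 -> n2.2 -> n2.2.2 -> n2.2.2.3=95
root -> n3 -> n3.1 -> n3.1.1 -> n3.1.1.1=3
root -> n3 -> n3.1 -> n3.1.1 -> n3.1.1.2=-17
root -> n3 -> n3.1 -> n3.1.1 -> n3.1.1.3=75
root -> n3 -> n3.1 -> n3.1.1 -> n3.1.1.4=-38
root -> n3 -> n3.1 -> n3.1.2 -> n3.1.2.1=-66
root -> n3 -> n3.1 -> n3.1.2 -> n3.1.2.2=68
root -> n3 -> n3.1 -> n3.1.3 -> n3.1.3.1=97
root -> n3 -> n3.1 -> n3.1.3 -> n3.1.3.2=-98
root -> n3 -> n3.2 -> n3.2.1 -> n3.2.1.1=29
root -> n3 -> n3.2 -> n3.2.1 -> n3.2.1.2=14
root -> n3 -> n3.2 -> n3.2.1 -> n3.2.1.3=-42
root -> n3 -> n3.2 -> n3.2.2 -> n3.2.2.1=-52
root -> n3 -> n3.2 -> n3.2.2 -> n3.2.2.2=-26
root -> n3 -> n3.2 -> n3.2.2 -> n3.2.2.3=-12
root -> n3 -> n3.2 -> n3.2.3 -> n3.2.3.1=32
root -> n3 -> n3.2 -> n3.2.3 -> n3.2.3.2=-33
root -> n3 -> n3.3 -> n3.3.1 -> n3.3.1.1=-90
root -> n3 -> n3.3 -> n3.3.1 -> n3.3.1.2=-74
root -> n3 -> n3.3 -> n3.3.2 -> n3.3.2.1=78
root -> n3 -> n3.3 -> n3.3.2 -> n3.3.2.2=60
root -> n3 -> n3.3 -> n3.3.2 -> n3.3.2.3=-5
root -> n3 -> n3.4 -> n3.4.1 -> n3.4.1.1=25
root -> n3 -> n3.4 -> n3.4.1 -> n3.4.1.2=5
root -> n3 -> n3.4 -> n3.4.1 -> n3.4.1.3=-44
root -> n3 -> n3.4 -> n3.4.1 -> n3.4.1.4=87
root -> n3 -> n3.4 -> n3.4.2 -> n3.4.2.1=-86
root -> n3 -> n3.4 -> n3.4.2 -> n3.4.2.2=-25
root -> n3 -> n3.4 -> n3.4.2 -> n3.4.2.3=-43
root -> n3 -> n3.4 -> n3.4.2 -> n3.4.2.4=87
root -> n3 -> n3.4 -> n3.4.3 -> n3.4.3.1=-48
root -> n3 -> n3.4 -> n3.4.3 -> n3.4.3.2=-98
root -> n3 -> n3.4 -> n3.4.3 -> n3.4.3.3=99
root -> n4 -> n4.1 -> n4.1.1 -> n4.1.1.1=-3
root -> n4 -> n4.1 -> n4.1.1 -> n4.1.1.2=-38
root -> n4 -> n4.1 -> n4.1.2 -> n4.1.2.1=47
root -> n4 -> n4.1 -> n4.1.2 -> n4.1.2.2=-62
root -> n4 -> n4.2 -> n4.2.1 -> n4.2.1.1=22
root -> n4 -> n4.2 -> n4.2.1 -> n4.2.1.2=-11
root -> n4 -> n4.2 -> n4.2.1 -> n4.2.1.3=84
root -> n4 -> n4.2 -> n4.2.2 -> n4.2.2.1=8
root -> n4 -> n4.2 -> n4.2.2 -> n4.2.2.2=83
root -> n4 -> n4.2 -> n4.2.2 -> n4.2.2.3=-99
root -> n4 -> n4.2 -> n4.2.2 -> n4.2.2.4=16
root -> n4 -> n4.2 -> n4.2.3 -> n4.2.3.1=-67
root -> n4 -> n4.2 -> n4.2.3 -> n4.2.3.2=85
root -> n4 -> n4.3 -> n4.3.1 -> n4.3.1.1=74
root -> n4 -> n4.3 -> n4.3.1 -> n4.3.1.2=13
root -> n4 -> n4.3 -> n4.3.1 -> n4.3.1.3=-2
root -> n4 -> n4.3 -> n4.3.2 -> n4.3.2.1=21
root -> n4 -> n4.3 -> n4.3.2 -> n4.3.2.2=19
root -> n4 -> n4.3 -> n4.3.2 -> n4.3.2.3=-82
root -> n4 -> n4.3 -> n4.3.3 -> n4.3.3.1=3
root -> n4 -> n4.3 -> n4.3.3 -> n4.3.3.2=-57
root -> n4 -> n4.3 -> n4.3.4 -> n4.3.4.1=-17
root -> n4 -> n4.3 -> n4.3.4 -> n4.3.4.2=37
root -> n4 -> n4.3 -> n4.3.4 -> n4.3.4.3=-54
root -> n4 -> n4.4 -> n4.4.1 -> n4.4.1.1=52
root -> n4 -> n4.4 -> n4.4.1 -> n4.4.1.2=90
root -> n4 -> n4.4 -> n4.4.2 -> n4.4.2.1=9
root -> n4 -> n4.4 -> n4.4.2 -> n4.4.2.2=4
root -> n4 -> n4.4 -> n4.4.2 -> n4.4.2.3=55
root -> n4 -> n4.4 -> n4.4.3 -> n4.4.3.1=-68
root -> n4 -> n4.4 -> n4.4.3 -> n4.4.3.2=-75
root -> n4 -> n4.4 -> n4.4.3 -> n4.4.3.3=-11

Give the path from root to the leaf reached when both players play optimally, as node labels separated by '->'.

root -> n2 -> n2.2 -> n2.2.1 -> n2.2.1.1

n1.1.1 (O): min(68, -46, -21) = -46
n1.1.2 (O): min(-30, 74, 57, -66) = -66
n1.1 (X): max(-46, -66) = -46
n1.2.1 (O): min(-65, 0, -42) = -65
n1.2.2 (O): min(46, 47, 23) = 23
n1.2.3 (O): min(-92, 34) = -92
n1.2 (X): max(-65, 23, -92) = 23
n1.3.1 (O): min(-54, 23, -74) = -74
n1.3.2 (O): min(-3, 11, 80, 57) = -3
n1.3 (X): max(-74, -3) = -3
n1 (O): min(-46, 23, -3) = -46
n2.1.1 (O): min(83, -57, -62, 23) = -62
n2.1.2 (O): min(26, 90) = 26
n2.1.3 (O): min(50, 15) = 15
n2.1 (X): max(-62, 26, 15) = 26
n2.2.1 (O): min(-36, 65) = -36
n2.2.2 (O): min(77, -56, 95) = -56
n2.2 (X): max(-36, -56) = -36
n2 (O): min(26, -36) = -36
n3.1.1 (O): min(3, -17, 75, -38) = -38
n3.1.2 (O): min(-66, 68) = -66
n3.1.3 (O): min(97, -98) = -98
n3.1 (X): max(-38, -66, -98) = -38
n3.2.1 (O): min(29, 14, -42) = -42
n3.2.2 (O): min(-52, -26, -12) = -52
n3.2.3 (O): min(32, -33) = -33
n3.2 (X): max(-42, -52, -33) = -33
n3.3.1 (O): min(-90, -74) = -90
n3.3.2 (O): min(78, 60, -5) = -5
n3.3 (X): max(-90, -5) = -5
n3.4.1 (O): min(25, 5, -44, 87) = -44
n3.4.2 (O): min(-86, -25, -43, 87) = -86
n3.4.3 (O): min(-48, -98, 99) = -98
n3.4 (X): max(-44, -86, -98) = -44
n3 (O): min(-38, -33, -5, -44) = -44
n4.1.1 (O): min(-3, -38) = -38
n4.1.2 (O): min(47, -62) = -62
n4.1 (X): max(-38, -62) = -38
n4.2.1 (O): min(22, -11, 84) = -11
n4.2.2 (O): min(8, 83, -99, 16) = -99
n4.2.3 (O): min(-67, 85) = -67
n4.2 (X): max(-11, -99, -67) = -11
n4.3.1 (O): min(74, 13, -2) = -2
n4.3.2 (O): min(21, 19, -82) = -82
n4.3.3 (O): min(3, -57) = -57
n4.3.4 (O): min(-17, 37, -54) = -54
n4.3 (X): max(-2, -82, -57, -54) = -2
n4.4.1 (O): min(52, 90) = 52
n4.4.2 (O): min(9, 4, 55) = 4
n4.4.3 (O): min(-68, -75, -11) = -75
n4.4 (X): max(52, 4, -75) = 52
n4 (O): min(-38, -11, -2, 52) = -38
root (X): max(-46, -36, -44, -38) = -36
At root, X picks n2 (highest: -36).
At n2, O picks n2.2 (lowest: -36).
At n2.2, X picks n2.2.1 (highest: -36).
At n2.2.1, O picks n2.2.1.1 (lowest: -36).
Terminal value -36.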